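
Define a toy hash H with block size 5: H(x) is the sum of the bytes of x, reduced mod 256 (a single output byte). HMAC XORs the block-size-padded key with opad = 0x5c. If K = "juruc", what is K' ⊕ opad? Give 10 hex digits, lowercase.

Key "juruc" = 6a 75 72 75 63 is exactly B = 5 bytes: K' = 6a 75 72 75 63.
XOR each byte with 0x5c: 6a⊕5c=36, 75⊕5c=29, 72⊕5c=2e, 75⊕5c=29, 63⊕5c=3f.

36292e293f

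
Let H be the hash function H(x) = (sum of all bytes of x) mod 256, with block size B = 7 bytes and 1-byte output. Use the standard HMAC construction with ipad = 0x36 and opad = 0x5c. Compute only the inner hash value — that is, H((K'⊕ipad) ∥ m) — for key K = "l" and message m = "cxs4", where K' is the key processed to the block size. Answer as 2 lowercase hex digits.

20

Key "l" = 6c is 1 byte ≤ B = 7; zero-pad to 7 bytes: K' = 6c 00 00 00 00 00 00.
K' ⊕ ipad = 5a 36 36 36 36 36 36.
Inner input = 5a 36 36 36 36 36 36 ∥ 63 78 73 34.
Inner hash: sum = 90+54+54+54+54+54+54+99+120+115+52 = 800; mod 256 = 32 → 20.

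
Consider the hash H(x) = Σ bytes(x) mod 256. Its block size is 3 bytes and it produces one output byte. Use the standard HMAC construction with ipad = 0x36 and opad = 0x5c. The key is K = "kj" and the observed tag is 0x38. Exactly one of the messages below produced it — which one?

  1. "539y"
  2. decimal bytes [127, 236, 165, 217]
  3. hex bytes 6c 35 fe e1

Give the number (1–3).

3

Key "kj" = 6b 6a is 2 bytes ≤ B = 3; zero-pad to 3 bytes: K' = 6b 6a 00.
K' ⊕ ipad = 5d 5c 36; K' ⊕ opad = 37 36 5c.
m1: inner = H(5d 5c 36 35 33 39 79) = 09; tag = H(37 36 5c 09) = d2
m2: inner = H(5d 5c 36 7f ec a5 d9) = d8; tag = H(37 36 5c d8) = a1
m3: inner = H(5d 5c 36 6c 35 fe e1) = 6f; tag = H(37 36 5c 6f) = 38 ← matches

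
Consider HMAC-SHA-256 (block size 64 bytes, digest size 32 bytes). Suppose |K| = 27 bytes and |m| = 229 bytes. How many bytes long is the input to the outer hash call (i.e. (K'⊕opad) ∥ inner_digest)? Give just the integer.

Key is 27 ≤ 64 bytes, zero-padded: |K'| = 64.
Outer input = (K'⊕opad) ∥ H(inner) → 64 + 32 = 96 bytes.

96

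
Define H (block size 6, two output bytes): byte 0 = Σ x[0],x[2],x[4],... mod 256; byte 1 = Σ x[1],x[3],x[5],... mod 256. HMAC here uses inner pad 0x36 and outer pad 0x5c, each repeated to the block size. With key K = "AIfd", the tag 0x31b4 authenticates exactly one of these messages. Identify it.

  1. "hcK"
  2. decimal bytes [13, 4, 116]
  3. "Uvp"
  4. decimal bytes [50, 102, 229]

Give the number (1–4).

Key "AIfd" = 41 49 66 64 is 4 bytes ≤ B = 6; zero-pad to 6 bytes: K' = 41 49 66 64 00 00.
K' ⊕ ipad = 77 7f 50 52 36 36; K' ⊕ opad = 1d 15 3a 38 5c 5c.
m1: inner = H(77 7f 50 52 36 36 68 63 4b) = b0 6a; tag = H(1d 15 3a 38 5c 5c b0 6a) = 6313
m2: inner = H(77 7f 50 52 36 36 0d 04 74) = 7e 0b; tag = H(1d 15 3a 38 5c 5c 7e 0b) = 31b4 ← matches
m3: inner = H(77 7f 50 52 36 36 55 76 70) = c2 7d; tag = H(1d 15 3a 38 5c 5c c2 7d) = 7526
m4: inner = H(77 7f 50 52 36 36 32 66 e5) = 14 6d; tag = H(1d 15 3a 38 5c 5c 14 6d) = c716

2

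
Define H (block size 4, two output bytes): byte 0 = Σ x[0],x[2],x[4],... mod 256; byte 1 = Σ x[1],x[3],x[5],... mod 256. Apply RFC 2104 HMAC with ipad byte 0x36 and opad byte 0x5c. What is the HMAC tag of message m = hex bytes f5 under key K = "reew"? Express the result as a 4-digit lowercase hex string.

Key "reew" = 72 65 65 77 is exactly B = 4 bytes: K' = 72 65 65 77.
K' ⊕ ipad = 44 53 53 41.  K' ⊕ opad = 2e 39 39 2b.
Inner input = (K'⊕ipad) ∥ m = 44 53 53 41 ∥ f5.
Inner hash: even-index sum = 396 mod 256 = 140; odd-index sum = 148 mod 256 = 148 → 8c 94.
Outer input = (K'⊕opad) ∥ inner = 2e 39 39 2b ∥ 8c 94.
Outer hash (tag): even-index sum = 243 mod 256 = 243; odd-index sum = 248 mod 256 = 248 → f3 f8.

f3f8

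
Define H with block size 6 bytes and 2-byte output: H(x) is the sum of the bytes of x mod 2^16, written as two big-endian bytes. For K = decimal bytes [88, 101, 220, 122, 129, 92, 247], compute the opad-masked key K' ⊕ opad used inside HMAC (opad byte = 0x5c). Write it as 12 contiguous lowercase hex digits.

5fbb5c5c5c5c

Key decimal bytes [88, 101, 220, 122, 129, 92, 247] = 58 65 dc 7a 81 5c f7 is 7 bytes > B = 6, so hash it first: H(key) = 03 e7, then zero-pad to 6 bytes: K' = 03 e7 00 00 00 00.
XOR each byte with 0x5c: 03⊕5c=5f, e7⊕5c=bb, 00⊕5c=5c, 00⊕5c=5c, 00⊕5c=5c, 00⊕5c=5c.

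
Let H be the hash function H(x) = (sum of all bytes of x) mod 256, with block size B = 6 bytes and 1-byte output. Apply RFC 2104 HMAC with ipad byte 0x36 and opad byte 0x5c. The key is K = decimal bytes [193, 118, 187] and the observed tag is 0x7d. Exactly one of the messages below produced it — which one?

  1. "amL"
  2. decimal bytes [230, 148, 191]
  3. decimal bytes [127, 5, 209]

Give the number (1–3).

3

Key decimal bytes [193, 118, 187] = c1 76 bb is 3 bytes ≤ B = 6; zero-pad to 6 bytes: K' = c1 76 bb 00 00 00.
K' ⊕ ipad = f7 40 8d 36 36 36; K' ⊕ opad = 9d 2a e7 5c 5c 5c.
m1: inner = H(f7 40 8d 36 36 36 61 6d 4c) = 80; tag = H(9d 2a e7 5c 5c 5c 80) = 42
m2: inner = H(f7 40 8d 36 36 36 e6 94 bf) = 9f; tag = H(9d 2a e7 5c 5c 5c 9f) = 61
m3: inner = H(f7 40 8d 36 36 36 7f 05 d1) = bb; tag = H(9d 2a e7 5c 5c 5c bb) = 7d ← matches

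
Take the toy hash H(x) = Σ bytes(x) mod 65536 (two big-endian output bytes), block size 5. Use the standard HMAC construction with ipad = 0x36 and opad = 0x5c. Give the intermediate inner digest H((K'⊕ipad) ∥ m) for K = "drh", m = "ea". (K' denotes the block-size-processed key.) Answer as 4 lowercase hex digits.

Key "drh" = 64 72 68 is 3 bytes ≤ B = 5; zero-pad to 5 bytes: K' = 64 72 68 00 00.
K' ⊕ ipad = 52 44 5e 36 36.
Inner input = 52 44 5e 36 36 ∥ 65 61.
Inner hash: sum = 82+68+94+54+54+101+97 = 550 → 02 26.

0226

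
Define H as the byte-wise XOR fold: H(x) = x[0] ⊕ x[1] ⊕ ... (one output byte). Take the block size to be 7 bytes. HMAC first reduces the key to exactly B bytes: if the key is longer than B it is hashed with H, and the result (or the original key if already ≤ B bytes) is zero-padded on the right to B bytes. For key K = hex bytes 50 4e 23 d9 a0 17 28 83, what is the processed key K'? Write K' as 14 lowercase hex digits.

|K| = 8 > B = 7, so first hash the key.
H(K): XOR 50⊕4e⊕23⊕d9⊕a0⊕17⊕28⊕83 = f8.
Zero-pad H(K) = f8 to 7 bytes: K' = f8 00 00 00 00 00 00.

f8000000000000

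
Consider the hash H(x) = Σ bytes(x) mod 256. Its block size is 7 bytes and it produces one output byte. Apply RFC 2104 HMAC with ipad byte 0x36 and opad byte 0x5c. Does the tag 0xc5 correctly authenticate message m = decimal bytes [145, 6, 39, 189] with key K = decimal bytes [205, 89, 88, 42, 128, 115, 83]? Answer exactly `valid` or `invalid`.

Key decimal bytes [205, 89, 88, 42, 128, 115, 83] = cd 59 58 2a 80 73 53 is exactly B = 7 bytes: K' = cd 59 58 2a 80 73 53.
K' ⊕ ipad = fb 6f 6e 1c b6 45 65; K' ⊕ opad = 91 05 04 76 dc 2f 0f.
Inner hash: sum = 251+111+110+28+182+69+101+145+6+39+189 = 1231; mod 256 = 207 → cf.
Outer hash (recomputed tag): sum = 145+5+4+118+220+47+15+207 = 761; mod 256 = 249 → f9.
Recomputed tag = f9; claimed = c5 → mismatch.

invalid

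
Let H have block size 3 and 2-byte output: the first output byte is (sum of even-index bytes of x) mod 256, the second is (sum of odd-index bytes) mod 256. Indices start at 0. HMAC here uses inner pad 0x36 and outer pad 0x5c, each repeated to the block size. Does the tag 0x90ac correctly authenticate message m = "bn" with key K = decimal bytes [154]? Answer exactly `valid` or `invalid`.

Key decimal bytes [154] = 9a is 1 byte ≤ B = 3; zero-pad to 3 bytes: K' = 9a 00 00.
K' ⊕ ipad = ac 36 36; K' ⊕ opad = c6 5c 5c.
Inner hash: even-index sum = 336 mod 256 = 80; odd-index sum = 152 mod 256 = 152 → 50 98.
Outer hash (recomputed tag): even-index sum = 442 mod 256 = 186; odd-index sum = 172 mod 256 = 172 → ba ac.
Recomputed tag = baac; claimed = 90ac → mismatch.

invalid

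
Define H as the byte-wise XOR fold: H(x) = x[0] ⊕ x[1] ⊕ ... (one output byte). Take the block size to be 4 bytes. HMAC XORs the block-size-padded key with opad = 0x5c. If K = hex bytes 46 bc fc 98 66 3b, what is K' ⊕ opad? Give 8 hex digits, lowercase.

Key hex bytes 46 bc fc 98 66 3b is 6 bytes > B = 4, so hash it first: H(key) = c3, then zero-pad to 4 bytes: K' = c3 00 00 00.
XOR each byte with 0x5c: c3⊕5c=9f, 00⊕5c=5c, 00⊕5c=5c, 00⊕5c=5c.

9f5c5c5c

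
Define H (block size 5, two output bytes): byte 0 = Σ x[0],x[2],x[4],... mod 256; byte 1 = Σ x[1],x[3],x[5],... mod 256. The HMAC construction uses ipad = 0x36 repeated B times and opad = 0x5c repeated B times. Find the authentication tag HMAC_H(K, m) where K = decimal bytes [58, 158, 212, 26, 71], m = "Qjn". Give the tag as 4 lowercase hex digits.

9cd1

Key decimal bytes [58, 158, 212, 26, 71] = 3a 9e d4 1a 47 is exactly B = 5 bytes: K' = 3a 9e d4 1a 47.
K' ⊕ ipad = 0c a8 e2 2c 71.  K' ⊕ opad = 66 c2 88 46 1b.
Inner input = (K'⊕ipad) ∥ m = 0c a8 e2 2c 71 ∥ 51 6a 6e.
Inner hash: even-index sum = 457 mod 256 = 201; odd-index sum = 403 mod 256 = 147 → c9 93.
Outer input = (K'⊕opad) ∥ inner = 66 c2 88 46 1b ∥ c9 93.
Outer hash (tag): even-index sum = 412 mod 256 = 156; odd-index sum = 465 mod 256 = 209 → 9c d1.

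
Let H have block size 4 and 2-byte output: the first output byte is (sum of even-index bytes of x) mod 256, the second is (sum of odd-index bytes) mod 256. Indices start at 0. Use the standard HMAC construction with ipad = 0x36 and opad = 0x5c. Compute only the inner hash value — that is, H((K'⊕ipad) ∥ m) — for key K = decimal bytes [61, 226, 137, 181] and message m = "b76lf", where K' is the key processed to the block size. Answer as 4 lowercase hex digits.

Key decimal bytes [61, 226, 137, 181] = 3d e2 89 b5 is exactly B = 4 bytes: K' = 3d e2 89 b5.
K' ⊕ ipad = 0b d4 bf 83.
Inner input = 0b d4 bf 83 ∥ 62 37 36 6c 66.
Inner hash: even-index sum = 456 mod 256 = 200; odd-index sum = 506 mod 256 = 250 → c8 fa.

c8fa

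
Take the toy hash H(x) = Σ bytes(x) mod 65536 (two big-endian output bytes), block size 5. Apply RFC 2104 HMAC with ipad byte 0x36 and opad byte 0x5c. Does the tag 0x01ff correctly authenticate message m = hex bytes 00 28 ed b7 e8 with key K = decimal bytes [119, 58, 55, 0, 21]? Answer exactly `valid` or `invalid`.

valid

Key decimal bytes [119, 58, 55, 0, 21] = 77 3a 37 00 15 is exactly B = 5 bytes: K' = 77 3a 37 00 15.
K' ⊕ ipad = 41 0c 01 36 23; K' ⊕ opad = 2b 66 6b 5c 49.
Inner hash: sum = 65+12+1+54+35+0+40+237+183+232 = 859 → 03 5b.
Outer hash (recomputed tag): sum = 43+102+107+92+73+3+91 = 511 → 01 ff.
Recomputed tag = 01ff; claimed = 01ff → match.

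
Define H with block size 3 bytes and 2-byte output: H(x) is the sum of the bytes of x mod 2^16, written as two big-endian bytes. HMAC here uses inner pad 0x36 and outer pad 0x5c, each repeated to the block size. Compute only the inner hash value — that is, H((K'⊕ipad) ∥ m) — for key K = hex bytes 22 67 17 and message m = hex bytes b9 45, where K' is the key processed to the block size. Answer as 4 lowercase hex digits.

0184

Key hex bytes 22 67 17 is exactly B = 3 bytes: K' = 22 67 17.
K' ⊕ ipad = 14 51 21.
Inner input = 14 51 21 ∥ b9 45.
Inner hash: sum = 20+81+33+185+69 = 388 → 01 84.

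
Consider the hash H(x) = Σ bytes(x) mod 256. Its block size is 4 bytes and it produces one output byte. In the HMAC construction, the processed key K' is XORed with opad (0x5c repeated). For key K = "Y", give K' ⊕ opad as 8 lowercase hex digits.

Key "Y" = 59 is 1 byte ≤ B = 4; zero-pad to 4 bytes: K' = 59 00 00 00.
XOR each byte with 0x5c: 59⊕5c=05, 00⊕5c=5c, 00⊕5c=5c, 00⊕5c=5c.

055c5c5c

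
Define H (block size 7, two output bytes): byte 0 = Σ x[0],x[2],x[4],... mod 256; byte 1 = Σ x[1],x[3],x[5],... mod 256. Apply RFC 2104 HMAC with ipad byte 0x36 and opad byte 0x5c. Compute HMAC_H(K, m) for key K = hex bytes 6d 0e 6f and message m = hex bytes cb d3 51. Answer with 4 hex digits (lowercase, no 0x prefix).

Key hex bytes 6d 0e 6f is 3 bytes ≤ B = 7; zero-pad to 7 bytes: K' = 6d 0e 6f 00 00 00 00.
K' ⊕ ipad = 5b 38 59 36 36 36 36.  K' ⊕ opad = 31 52 33 5c 5c 5c 5c.
Inner input = (K'⊕ipad) ∥ m = 5b 38 59 36 36 36 36 ∥ cb d3 51.
Inner hash: even-index sum = 499 mod 256 = 243; odd-index sum = 448 mod 256 = 192 → f3 c0.
Outer input = (K'⊕opad) ∥ inner = 31 52 33 5c 5c 5c 5c ∥ f3 c0.
Outer hash (tag): even-index sum = 476 mod 256 = 220; odd-index sum = 509 mod 256 = 253 → dc fd.

dcfd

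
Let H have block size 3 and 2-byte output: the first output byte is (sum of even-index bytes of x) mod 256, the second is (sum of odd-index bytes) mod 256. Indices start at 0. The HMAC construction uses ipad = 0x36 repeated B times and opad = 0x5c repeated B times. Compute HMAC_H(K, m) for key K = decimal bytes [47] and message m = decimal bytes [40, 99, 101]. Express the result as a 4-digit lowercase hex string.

Key decimal bytes [47] = 2f is 1 byte ≤ B = 3; zero-pad to 3 bytes: K' = 2f 00 00.
K' ⊕ ipad = 19 36 36.  K' ⊕ opad = 73 5c 5c.
Inner input = (K'⊕ipad) ∥ m = 19 36 36 ∥ 28 63 65.
Inner hash: even-index sum = 178 mod 256 = 178; odd-index sum = 195 mod 256 = 195 → b2 c3.
Outer input = (K'⊕opad) ∥ inner = 73 5c 5c ∥ b2 c3.
Outer hash (tag): even-index sum = 402 mod 256 = 146; odd-index sum = 270 mod 256 = 14 → 92 0e.

920e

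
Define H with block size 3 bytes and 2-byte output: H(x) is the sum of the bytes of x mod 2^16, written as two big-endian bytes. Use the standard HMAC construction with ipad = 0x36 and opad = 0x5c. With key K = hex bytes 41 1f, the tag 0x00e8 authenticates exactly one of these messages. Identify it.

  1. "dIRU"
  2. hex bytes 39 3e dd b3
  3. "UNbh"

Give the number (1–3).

1

Key hex bytes 41 1f is 2 bytes ≤ B = 3; zero-pad to 3 bytes: K' = 41 1f 00.
K' ⊕ ipad = 77 29 36; K' ⊕ opad = 1d 43 5c.
m1: inner = H(77 29 36 64 49 52 55) = 02 2a; tag = H(1d 43 5c 02 2a) = 00e8 ← matches
m2: inner = H(77 29 36 39 3e dd b3) = 02 dd; tag = H(1d 43 5c 02 dd) = 019b
m3: inner = H(77 29 36 55 4e 62 68) = 02 43; tag = H(1d 43 5c 02 43) = 0101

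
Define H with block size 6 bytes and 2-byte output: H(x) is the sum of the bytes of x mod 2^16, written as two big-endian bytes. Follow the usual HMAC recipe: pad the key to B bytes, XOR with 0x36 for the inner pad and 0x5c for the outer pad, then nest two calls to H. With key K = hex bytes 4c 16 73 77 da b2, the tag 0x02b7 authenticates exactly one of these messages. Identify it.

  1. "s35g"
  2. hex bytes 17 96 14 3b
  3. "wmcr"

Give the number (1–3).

Key hex bytes 4c 16 73 77 da b2 is exactly B = 6 bytes: K' = 4c 16 73 77 da b2.
K' ⊕ ipad = 7a 20 45 41 ec 84; K' ⊕ opad = 10 4a 2f 2b 86 ee.
m1: inner = H(7a 20 45 41 ec 84 73 33 35 67) = 03 d2; tag = H(10 4a 2f 2b 86 ee 03 d2) = 02fd
m2: inner = H(7a 20 45 41 ec 84 17 96 14 3b) = 03 8c; tag = H(10 4a 2f 2b 86 ee 03 8c) = 02b7 ← matches
m3: inner = H(7a 20 45 41 ec 84 77 6d 63 72) = 04 49; tag = H(10 4a 2f 2b 86 ee 04 49) = 0275

2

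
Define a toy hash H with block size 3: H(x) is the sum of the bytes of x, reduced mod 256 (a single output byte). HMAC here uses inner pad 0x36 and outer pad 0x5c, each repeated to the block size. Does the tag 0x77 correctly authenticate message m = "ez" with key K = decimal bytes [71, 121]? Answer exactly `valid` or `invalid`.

Key decimal bytes [71, 121] = 47 79 is 2 bytes ≤ B = 3; zero-pad to 3 bytes: K' = 47 79 00.
K' ⊕ ipad = 71 4f 36; K' ⊕ opad = 1b 25 5c.
Inner hash: sum = 113+79+54+101+122 = 469; mod 256 = 213 → d5.
Outer hash (recomputed tag): sum = 27+37+92+213 = 369; mod 256 = 113 → 71.
Recomputed tag = 71; claimed = 77 → mismatch.

invalid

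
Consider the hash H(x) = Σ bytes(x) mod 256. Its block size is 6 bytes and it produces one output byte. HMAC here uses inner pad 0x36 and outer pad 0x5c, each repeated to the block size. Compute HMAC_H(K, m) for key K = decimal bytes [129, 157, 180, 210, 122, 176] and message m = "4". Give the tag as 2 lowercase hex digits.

Key decimal bytes [129, 157, 180, 210, 122, 176] = 81 9d b4 d2 7a b0 is exactly B = 6 bytes: K' = 81 9d b4 d2 7a b0.
K' ⊕ ipad = b7 ab 82 e4 4c 86.  K' ⊕ opad = dd c1 e8 8e 26 ec.
Inner input = (K'⊕ipad) ∥ m = b7 ab 82 e4 4c 86 ∥ 34.
Inner hash: sum = 183+171+130+228+76+134+52 = 974; mod 256 = 206 → ce.
Outer input = (K'⊕opad) ∥ inner = dd c1 e8 8e 26 ec ∥ ce.
Outer hash (tag): sum = 221+193+232+142+38+236+206 = 1268; mod 256 = 244 → f4.

f4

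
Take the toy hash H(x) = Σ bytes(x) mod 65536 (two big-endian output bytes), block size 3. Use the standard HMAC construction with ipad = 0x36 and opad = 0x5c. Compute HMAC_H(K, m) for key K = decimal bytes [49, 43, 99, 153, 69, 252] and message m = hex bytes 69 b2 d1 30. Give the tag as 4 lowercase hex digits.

Key decimal bytes [49, 43, 99, 153, 69, 252] = 31 2b 63 99 45 fc is 6 bytes > B = 3, so hash it first: H(key) = 02 99, then zero-pad to 3 bytes: K' = 02 99 00.
K' ⊕ ipad = 34 af 36.  K' ⊕ opad = 5e c5 5c.
Inner input = (K'⊕ipad) ∥ m = 34 af 36 ∥ 69 b2 d1 30.
Inner hash: sum = 52+175+54+105+178+209+48 = 821 → 03 35.
Outer input = (K'⊕opad) ∥ inner = 5e c5 5c ∥ 03 35.
Outer hash (tag): sum = 94+197+92+3+53 = 439 → 01 b7.

01b7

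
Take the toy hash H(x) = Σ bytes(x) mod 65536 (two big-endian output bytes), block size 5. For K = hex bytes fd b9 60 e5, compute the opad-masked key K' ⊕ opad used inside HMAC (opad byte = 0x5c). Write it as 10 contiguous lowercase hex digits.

Key hex bytes fd b9 60 e5 is 4 bytes ≤ B = 5; zero-pad to 5 bytes: K' = fd b9 60 e5 00.
XOR each byte with 0x5c: fd⊕5c=a1, b9⊕5c=e5, 60⊕5c=3c, e5⊕5c=b9, 00⊕5c=5c.

a1e53cb95c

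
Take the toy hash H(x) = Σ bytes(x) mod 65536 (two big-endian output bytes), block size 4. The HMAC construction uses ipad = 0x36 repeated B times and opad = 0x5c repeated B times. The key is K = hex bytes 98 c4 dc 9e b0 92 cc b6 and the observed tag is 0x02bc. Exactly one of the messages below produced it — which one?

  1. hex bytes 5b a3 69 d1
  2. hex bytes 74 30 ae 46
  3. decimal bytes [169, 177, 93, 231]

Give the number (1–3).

2

Key hex bytes 98 c4 dc 9e b0 92 cc b6 is 8 bytes > B = 4, so hash it first: H(key) = 05 9a, then zero-pad to 4 bytes: K' = 05 9a 00 00.
K' ⊕ ipad = 33 ac 36 36; K' ⊕ opad = 59 c6 5c 5c.
m1: inner = H(33 ac 36 36 5b a3 69 d1) = 03 83; tag = H(59 c6 5c 5c 03 83) = 025d
m2: inner = H(33 ac 36 36 74 30 ae 46) = 02 e3; tag = H(59 c6 5c 5c 02 e3) = 02bc ← matches
m3: inner = H(33 ac 36 36 a9 b1 5d e7) = 03 e9; tag = H(59 c6 5c 5c 03 e9) = 02c3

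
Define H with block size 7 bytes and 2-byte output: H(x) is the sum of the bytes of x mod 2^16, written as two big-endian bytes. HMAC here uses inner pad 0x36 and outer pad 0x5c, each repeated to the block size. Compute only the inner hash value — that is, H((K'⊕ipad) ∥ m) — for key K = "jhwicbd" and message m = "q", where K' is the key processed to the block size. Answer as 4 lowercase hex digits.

Key "jhwicbd" = 6a 68 77 69 63 62 64 is exactly B = 7 bytes: K' = 6a 68 77 69 63 62 64.
K' ⊕ ipad = 5c 5e 41 5f 55 54 52.
Inner input = 5c 5e 41 5f 55 54 52 ∥ 71.
Inner hash: sum = 92+94+65+95+85+84+82+113 = 710 → 02 c6.

02c6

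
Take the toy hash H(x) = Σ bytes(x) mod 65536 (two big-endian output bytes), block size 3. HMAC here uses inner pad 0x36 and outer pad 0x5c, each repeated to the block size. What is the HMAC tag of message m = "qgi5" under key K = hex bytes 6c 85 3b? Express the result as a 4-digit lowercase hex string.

Key hex bytes 6c 85 3b is exactly B = 3 bytes: K' = 6c 85 3b.
K' ⊕ ipad = 5a b3 0d.  K' ⊕ opad = 30 d9 67.
Inner input = (K'⊕ipad) ∥ m = 5a b3 0d ∥ 71 67 69 35.
Inner hash: sum = 90+179+13+113+103+105+53 = 656 → 02 90.
Outer input = (K'⊕opad) ∥ inner = 30 d9 67 ∥ 02 90.
Outer hash (tag): sum = 48+217+103+2+144 = 514 → 02 02.

0202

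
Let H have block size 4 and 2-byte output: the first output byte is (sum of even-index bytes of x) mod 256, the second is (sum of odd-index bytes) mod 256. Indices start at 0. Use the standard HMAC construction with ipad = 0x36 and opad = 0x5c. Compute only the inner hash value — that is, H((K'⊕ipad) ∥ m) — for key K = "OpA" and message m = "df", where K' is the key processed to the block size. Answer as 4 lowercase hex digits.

54e2

Key "OpA" = 4f 70 41 is 3 bytes ≤ B = 4; zero-pad to 4 bytes: K' = 4f 70 41 00.
K' ⊕ ipad = 79 46 77 36.
Inner input = 79 46 77 36 ∥ 64 66.
Inner hash: even-index sum = 340 mod 256 = 84; odd-index sum = 226 mod 256 = 226 → 54 e2.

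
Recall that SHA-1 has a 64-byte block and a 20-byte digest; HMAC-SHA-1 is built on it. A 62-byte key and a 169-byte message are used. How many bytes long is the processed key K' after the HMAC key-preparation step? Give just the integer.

64

Key is 62 ≤ 64 bytes, zero-padded: |K'| = 64.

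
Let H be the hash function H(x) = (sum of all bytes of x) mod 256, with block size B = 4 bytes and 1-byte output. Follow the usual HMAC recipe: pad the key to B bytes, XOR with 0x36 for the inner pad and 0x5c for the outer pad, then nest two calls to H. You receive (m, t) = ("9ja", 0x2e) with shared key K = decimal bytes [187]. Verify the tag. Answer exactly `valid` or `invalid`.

valid

Key decimal bytes [187] = bb is 1 byte ≤ B = 4; zero-pad to 4 bytes: K' = bb 00 00 00.
K' ⊕ ipad = 8d 36 36 36; K' ⊕ opad = e7 5c 5c 5c.
Inner hash: sum = 141+54+54+54+57+106+97 = 563; mod 256 = 51 → 33.
Outer hash (recomputed tag): sum = 231+92+92+92+51 = 558; mod 256 = 46 → 2e.
Recomputed tag = 2e; claimed = 2e → match.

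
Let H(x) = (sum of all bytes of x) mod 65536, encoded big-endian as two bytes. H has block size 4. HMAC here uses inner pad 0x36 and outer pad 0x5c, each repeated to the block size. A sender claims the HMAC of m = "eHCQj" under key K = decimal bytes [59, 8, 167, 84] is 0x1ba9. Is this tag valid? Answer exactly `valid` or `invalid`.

invalid

Key decimal bytes [59, 8, 167, 84] = 3b 08 a7 54 is exactly B = 4 bytes: K' = 3b 08 a7 54.
K' ⊕ ipad = 0d 3e 91 62; K' ⊕ opad = 67 54 fb 08.
Inner hash: sum = 13+62+145+98+101+72+67+81+106 = 745 → 02 e9.
Outer hash (recomputed tag): sum = 103+84+251+8+2+233 = 681 → 02 a9.
Recomputed tag = 02a9; claimed = 1ba9 → mismatch.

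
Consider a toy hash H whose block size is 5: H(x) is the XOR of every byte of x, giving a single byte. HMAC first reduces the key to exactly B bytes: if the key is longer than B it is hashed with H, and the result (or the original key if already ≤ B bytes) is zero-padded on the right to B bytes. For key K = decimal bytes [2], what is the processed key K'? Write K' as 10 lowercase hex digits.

0200000000

Key decimal bytes [2] = 02 is 1 byte ≤ B = 5; zero-pad to 5 bytes: K' = 02 00 00 00 00.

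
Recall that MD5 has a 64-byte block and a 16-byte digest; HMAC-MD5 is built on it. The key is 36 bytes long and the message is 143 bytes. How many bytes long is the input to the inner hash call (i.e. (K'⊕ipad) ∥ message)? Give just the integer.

207

Key is 36 ≤ 64 bytes, zero-padded: |K'| = 64.
Inner input = (K'⊕ipad) ∥ m → 64 + 143 = 207 bytes.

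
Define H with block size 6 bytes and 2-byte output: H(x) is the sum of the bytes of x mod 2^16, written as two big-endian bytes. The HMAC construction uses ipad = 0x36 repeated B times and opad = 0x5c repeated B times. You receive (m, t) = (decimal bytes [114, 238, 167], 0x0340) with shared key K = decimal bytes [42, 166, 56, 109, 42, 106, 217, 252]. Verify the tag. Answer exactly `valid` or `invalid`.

invalid

Key decimal bytes [42, 166, 56, 109, 42, 106, 217, 252] = 2a a6 38 6d 2a 6a d9 fc is 8 bytes > B = 6, so hash it first: H(key) = 03 de, then zero-pad to 6 bytes: K' = 03 de 00 00 00 00.
K' ⊕ ipad = 35 e8 36 36 36 36; K' ⊕ opad = 5f 82 5c 5c 5c 5c.
Inner hash: sum = 53+232+54+54+54+54+114+238+167 = 1020 → 03 fc.
Outer hash (recomputed tag): sum = 95+130+92+92+92+92+3+252 = 848 → 03 50.
Recomputed tag = 0350; claimed = 0340 → mismatch.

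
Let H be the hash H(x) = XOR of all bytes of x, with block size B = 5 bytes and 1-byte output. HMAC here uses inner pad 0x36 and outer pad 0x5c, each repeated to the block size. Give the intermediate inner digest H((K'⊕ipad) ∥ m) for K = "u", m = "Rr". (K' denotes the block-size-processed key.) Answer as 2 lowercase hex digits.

Key "u" = 75 is 1 byte ≤ B = 5; zero-pad to 5 bytes: K' = 75 00 00 00 00.
K' ⊕ ipad = 43 36 36 36 36.
Inner input = 43 36 36 36 36 ∥ 52 72.
Inner hash: XOR 43⊕36⊕36⊕36⊕36⊕52⊕72 = 63.

63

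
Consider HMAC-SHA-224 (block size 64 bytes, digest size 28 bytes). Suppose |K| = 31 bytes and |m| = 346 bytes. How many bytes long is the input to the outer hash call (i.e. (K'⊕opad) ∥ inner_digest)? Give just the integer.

Key is 31 ≤ 64 bytes, zero-padded: |K'| = 64.
Outer input = (K'⊕opad) ∥ H(inner) → 64 + 28 = 92 bytes.

92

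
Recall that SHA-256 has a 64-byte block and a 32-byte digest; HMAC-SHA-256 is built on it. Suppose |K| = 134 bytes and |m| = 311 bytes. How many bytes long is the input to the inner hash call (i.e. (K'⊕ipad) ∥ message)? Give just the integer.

375

Key is 134 > 64 bytes, so it is hashed to 32 bytes then zero-padded to 64: |K'| = 64.
Inner input = (K'⊕ipad) ∥ m → 64 + 311 = 375 bytes.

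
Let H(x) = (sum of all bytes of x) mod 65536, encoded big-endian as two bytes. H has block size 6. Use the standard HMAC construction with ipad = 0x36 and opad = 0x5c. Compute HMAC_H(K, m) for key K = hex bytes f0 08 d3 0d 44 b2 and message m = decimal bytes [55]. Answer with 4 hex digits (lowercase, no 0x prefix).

Key hex bytes f0 08 d3 0d 44 b2 is exactly B = 6 bytes: K' = f0 08 d3 0d 44 b2.
K' ⊕ ipad = c6 3e e5 3b 72 84.  K' ⊕ opad = ac 54 8f 51 18 ee.
Inner input = (K'⊕ipad) ∥ m = c6 3e e5 3b 72 84 ∥ 37.
Inner hash: sum = 198+62+229+59+114+132+55 = 849 → 03 51.
Outer input = (K'⊕opad) ∥ inner = ac 54 8f 51 18 ee ∥ 03 51.
Outer hash (tag): sum = 172+84+143+81+24+238+3+81 = 826 → 03 3a.

033a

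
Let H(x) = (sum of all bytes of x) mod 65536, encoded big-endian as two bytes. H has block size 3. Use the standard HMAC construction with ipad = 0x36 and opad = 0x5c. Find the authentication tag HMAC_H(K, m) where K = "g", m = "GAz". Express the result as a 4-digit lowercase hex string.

Key "g" = 67 is 1 byte ≤ B = 3; zero-pad to 3 bytes: K' = 67 00 00.
K' ⊕ ipad = 51 36 36.  K' ⊕ opad = 3b 5c 5c.
Inner input = (K'⊕ipad) ∥ m = 51 36 36 ∥ 47 41 7a.
Inner hash: sum = 81+54+54+71+65+122 = 447 → 01 bf.
Outer input = (K'⊕opad) ∥ inner = 3b 5c 5c ∥ 01 bf.
Outer hash (tag): sum = 59+92+92+1+191 = 435 → 01 b3.

01b3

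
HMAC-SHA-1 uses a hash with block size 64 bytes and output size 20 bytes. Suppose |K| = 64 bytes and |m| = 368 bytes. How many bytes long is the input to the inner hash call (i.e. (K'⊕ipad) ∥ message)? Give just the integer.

432

Key is 64 ≤ 64 bytes, zero-padded: |K'| = 64.
Inner input = (K'⊕ipad) ∥ m → 64 + 368 = 432 bytes.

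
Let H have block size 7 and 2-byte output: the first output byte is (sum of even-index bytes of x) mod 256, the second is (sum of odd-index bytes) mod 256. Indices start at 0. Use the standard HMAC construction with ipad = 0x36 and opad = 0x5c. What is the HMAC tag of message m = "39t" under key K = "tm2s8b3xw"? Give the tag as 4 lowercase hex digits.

8737

Key "tm2s8b3xw" = 74 6d 32 73 38 62 33 78 77 is 9 bytes > B = 7, so hash it first: H(key) = 88 ba, then zero-pad to 7 bytes: K' = 88 ba 00 00 00 00 00.
K' ⊕ ipad = be 8c 36 36 36 36 36.  K' ⊕ opad = d4 e6 5c 5c 5c 5c 5c.
Inner input = (K'⊕ipad) ∥ m = be 8c 36 36 36 36 36 ∥ 33 39 74.
Inner hash: even-index sum = 409 mod 256 = 153; odd-index sum = 415 mod 256 = 159 → 99 9f.
Outer input = (K'⊕opad) ∥ inner = d4 e6 5c 5c 5c 5c 5c ∥ 99 9f.
Outer hash (tag): even-index sum = 647 mod 256 = 135; odd-index sum = 567 mod 256 = 55 → 87 37.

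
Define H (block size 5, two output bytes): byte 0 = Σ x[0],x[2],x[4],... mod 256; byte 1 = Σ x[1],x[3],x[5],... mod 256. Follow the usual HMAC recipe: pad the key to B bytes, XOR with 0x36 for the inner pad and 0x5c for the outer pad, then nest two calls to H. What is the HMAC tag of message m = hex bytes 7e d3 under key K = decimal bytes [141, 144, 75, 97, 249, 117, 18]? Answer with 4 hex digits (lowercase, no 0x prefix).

7baa

Key decimal bytes [141, 144, 75, 97, 249, 117, 18] = 8d 90 4b 61 f9 75 12 is 7 bytes > B = 5, so hash it first: H(key) = e3 66, then zero-pad to 5 bytes: K' = e3 66 00 00 00.
K' ⊕ ipad = d5 50 36 36 36.  K' ⊕ opad = bf 3a 5c 5c 5c.
Inner input = (K'⊕ipad) ∥ m = d5 50 36 36 36 ∥ 7e d3.
Inner hash: even-index sum = 532 mod 256 = 20; odd-index sum = 260 mod 256 = 4 → 14 04.
Outer input = (K'⊕opad) ∥ inner = bf 3a 5c 5c 5c ∥ 14 04.
Outer hash (tag): even-index sum = 379 mod 256 = 123; odd-index sum = 170 mod 256 = 170 → 7b aa.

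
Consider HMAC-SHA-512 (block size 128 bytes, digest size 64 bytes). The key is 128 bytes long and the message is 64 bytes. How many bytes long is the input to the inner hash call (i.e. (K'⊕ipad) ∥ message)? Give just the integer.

Key is 128 ≤ 128 bytes, zero-padded: |K'| = 128.
Inner input = (K'⊕ipad) ∥ m → 128 + 64 = 192 bytes.

192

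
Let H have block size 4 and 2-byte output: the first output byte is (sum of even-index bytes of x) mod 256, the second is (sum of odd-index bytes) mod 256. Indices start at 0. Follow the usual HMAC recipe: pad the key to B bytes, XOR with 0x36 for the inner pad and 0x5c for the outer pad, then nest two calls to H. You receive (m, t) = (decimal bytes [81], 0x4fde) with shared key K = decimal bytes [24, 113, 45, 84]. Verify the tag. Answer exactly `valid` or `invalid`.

valid

Key decimal bytes [24, 113, 45, 84] = 18 71 2d 54 is exactly B = 4 bytes: K' = 18 71 2d 54.
K' ⊕ ipad = 2e 47 1b 62; K' ⊕ opad = 44 2d 71 08.
Inner hash: even-index sum = 154 mod 256 = 154; odd-index sum = 169 mod 256 = 169 → 9a a9.
Outer hash (recomputed tag): even-index sum = 335 mod 256 = 79; odd-index sum = 222 mod 256 = 222 → 4f de.
Recomputed tag = 4fde; claimed = 4fde → match.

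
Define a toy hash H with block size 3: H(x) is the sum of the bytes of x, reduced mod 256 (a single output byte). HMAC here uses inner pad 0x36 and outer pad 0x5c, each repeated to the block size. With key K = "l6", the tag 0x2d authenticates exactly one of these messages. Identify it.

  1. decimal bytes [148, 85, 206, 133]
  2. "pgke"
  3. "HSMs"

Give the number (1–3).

2

Key "l6" = 6c 36 is 2 bytes ≤ B = 3; zero-pad to 3 bytes: K' = 6c 36 00.
K' ⊕ ipad = 5a 00 36; K' ⊕ opad = 30 6a 5c.
m1: inner = H(5a 00 36 94 55 ce 85) = cc; tag = H(30 6a 5c cc) = c2
m2: inner = H(5a 00 36 70 67 6b 65) = 37; tag = H(30 6a 5c 37) = 2d ← matches
m3: inner = H(5a 00 36 48 53 4d 73) = eb; tag = H(30 6a 5c eb) = e1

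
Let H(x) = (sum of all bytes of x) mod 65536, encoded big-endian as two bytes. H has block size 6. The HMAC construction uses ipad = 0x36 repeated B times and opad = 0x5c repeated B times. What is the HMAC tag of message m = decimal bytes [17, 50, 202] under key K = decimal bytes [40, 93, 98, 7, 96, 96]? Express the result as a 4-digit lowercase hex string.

024f

Key decimal bytes [40, 93, 98, 7, 96, 96] = 28 5d 62 07 60 60 is exactly B = 6 bytes: K' = 28 5d 62 07 60 60.
K' ⊕ ipad = 1e 6b 54 31 56 56.  K' ⊕ opad = 74 01 3e 5b 3c 3c.
Inner input = (K'⊕ipad) ∥ m = 1e 6b 54 31 56 56 ∥ 11 32 ca.
Inner hash: sum = 30+107+84+49+86+86+17+50+202 = 711 → 02 c7.
Outer input = (K'⊕opad) ∥ inner = 74 01 3e 5b 3c 3c ∥ 02 c7.
Outer hash (tag): sum = 116+1+62+91+60+60+2+199 = 591 → 02 4f.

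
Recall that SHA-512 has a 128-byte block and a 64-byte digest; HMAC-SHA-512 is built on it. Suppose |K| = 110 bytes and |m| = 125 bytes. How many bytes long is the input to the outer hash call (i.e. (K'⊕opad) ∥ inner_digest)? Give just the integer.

Key is 110 ≤ 128 bytes, zero-padded: |K'| = 128.
Outer input = (K'⊕opad) ∥ H(inner) → 128 + 64 = 192 bytes.

192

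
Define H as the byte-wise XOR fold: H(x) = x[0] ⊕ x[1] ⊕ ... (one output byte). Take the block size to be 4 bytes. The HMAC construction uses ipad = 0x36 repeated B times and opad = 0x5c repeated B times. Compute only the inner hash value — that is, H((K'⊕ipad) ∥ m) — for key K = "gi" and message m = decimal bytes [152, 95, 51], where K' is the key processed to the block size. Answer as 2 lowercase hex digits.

fa

Key "gi" = 67 69 is 2 bytes ≤ B = 4; zero-pad to 4 bytes: K' = 67 69 00 00.
K' ⊕ ipad = 51 5f 36 36.
Inner input = 51 5f 36 36 ∥ 98 5f 33.
Inner hash: XOR 51⊕5f⊕36⊕36⊕98⊕5f⊕33 = fa.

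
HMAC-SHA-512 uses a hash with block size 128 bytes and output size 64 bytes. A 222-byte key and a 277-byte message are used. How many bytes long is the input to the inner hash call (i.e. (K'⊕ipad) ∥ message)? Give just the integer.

405

Key is 222 > 128 bytes, so it is hashed to 64 bytes then zero-padded to 128: |K'| = 128.
Inner input = (K'⊕ipad) ∥ m → 128 + 277 = 405 bytes.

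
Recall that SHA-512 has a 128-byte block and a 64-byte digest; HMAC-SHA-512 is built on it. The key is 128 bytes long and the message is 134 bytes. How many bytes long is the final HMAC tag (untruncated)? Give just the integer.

64

The tag is one SHA-512 digest: 64 bytes.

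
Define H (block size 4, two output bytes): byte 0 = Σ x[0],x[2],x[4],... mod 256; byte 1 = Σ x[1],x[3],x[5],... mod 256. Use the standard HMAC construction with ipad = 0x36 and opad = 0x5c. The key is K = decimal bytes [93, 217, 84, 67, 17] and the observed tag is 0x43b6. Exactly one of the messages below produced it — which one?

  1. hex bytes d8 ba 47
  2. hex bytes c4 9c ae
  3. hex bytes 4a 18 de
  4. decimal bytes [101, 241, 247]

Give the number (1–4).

1

Key decimal bytes [93, 217, 84, 67, 17] = 5d d9 54 43 11 is 5 bytes > B = 4, so hash it first: H(key) = c2 1c, then zero-pad to 4 bytes: K' = c2 1c 00 00.
K' ⊕ ipad = f4 2a 36 36; K' ⊕ opad = 9e 40 5c 5c.
m1: inner = H(f4 2a 36 36 d8 ba 47) = 49 1a; tag = H(9e 40 5c 5c 49 1a) = 43b6 ← matches
m2: inner = H(f4 2a 36 36 c4 9c ae) = 9c fc; tag = H(9e 40 5c 5c 9c fc) = 9698
m3: inner = H(f4 2a 36 36 4a 18 de) = 52 78; tag = H(9e 40 5c 5c 52 78) = 4c14
m4: inner = H(f4 2a 36 36 65 f1 f7) = 86 51; tag = H(9e 40 5c 5c 86 51) = 80ed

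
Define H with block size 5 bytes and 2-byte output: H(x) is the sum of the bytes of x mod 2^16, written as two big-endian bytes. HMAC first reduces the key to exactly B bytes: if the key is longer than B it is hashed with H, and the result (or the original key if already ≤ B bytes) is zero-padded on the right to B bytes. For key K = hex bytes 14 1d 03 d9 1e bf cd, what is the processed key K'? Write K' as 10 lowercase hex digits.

|K| = 7 > B = 5, so first hash the key.
H(K): sum = 20+29+3+217+30+191+205 = 695 → 02 b7.
Zero-pad H(K) = 02 b7 to 5 bytes: K' = 02 b7 00 00 00.

02b7000000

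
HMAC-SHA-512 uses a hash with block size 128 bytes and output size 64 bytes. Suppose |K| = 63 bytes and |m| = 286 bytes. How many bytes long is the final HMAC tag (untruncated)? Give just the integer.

The tag is one SHA-512 digest: 64 bytes.

64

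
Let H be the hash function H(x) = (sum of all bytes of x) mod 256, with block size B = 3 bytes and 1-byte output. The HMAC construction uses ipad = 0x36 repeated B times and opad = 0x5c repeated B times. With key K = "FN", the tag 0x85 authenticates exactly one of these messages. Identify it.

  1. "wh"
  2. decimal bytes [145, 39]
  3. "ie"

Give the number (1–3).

Key "FN" = 46 4e is 2 bytes ≤ B = 3; zero-pad to 3 bytes: K' = 46 4e 00.
K' ⊕ ipad = 70 78 36; K' ⊕ opad = 1a 12 5c.
m1: inner = H(70 78 36 77 68) = fd; tag = H(1a 12 5c fd) = 85 ← matches
m2: inner = H(70 78 36 91 27) = d6; tag = H(1a 12 5c d6) = 5e
m3: inner = H(70 78 36 69 65) = ec; tag = H(1a 12 5c ec) = 74

1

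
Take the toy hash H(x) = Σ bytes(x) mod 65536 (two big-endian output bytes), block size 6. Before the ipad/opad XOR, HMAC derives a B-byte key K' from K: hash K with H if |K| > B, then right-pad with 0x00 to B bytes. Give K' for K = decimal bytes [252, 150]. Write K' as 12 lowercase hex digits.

fc9600000000

Key decimal bytes [252, 150] = fc 96 is 2 bytes ≤ B = 6; zero-pad to 6 bytes: K' = fc 96 00 00 00 00.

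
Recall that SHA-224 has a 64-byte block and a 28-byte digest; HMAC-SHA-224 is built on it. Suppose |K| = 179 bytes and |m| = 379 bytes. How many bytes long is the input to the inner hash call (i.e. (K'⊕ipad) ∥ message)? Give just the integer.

443

Key is 179 > 64 bytes, so it is hashed to 28 bytes then zero-padded to 64: |K'| = 64.
Inner input = (K'⊕ipad) ∥ m → 64 + 379 = 443 bytes.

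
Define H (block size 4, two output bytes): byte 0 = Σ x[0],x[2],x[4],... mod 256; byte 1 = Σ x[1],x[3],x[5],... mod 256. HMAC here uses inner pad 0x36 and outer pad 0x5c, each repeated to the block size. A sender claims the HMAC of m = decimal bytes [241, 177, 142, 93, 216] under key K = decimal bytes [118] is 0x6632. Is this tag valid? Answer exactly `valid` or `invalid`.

invalid

Key decimal bytes [118] = 76 is 1 byte ≤ B = 4; zero-pad to 4 bytes: K' = 76 00 00 00.
K' ⊕ ipad = 40 36 36 36; K' ⊕ opad = 2a 5c 5c 5c.
Inner hash: even-index sum = 717 mod 256 = 205; odd-index sum = 378 mod 256 = 122 → cd 7a.
Outer hash (recomputed tag): even-index sum = 339 mod 256 = 83; odd-index sum = 306 mod 256 = 50 → 53 32.
Recomputed tag = 5332; claimed = 6632 → mismatch.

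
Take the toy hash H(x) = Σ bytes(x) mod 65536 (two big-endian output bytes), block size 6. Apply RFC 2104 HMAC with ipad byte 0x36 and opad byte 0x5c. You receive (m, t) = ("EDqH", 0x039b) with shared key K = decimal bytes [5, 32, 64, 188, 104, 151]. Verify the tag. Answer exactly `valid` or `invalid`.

invalid

Key decimal bytes [5, 32, 64, 188, 104, 151] = 05 20 40 bc 68 97 is exactly B = 6 bytes: K' = 05 20 40 bc 68 97.
K' ⊕ ipad = 33 16 76 8a 5e a1; K' ⊕ opad = 59 7c 1c e0 34 cb.
Inner hash: sum = 51+22+118+138+94+161+69+68+113+72 = 906 → 03 8a.
Outer hash (recomputed tag): sum = 89+124+28+224+52+203+3+138 = 861 → 03 5d.
Recomputed tag = 035d; claimed = 039b → mismatch.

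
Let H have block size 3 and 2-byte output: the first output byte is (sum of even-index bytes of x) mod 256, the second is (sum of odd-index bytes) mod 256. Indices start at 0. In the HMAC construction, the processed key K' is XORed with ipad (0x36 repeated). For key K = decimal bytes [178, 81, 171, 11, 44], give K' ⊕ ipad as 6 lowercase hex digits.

Key decimal bytes [178, 81, 171, 11, 44] = b2 51 ab 0b 2c is 5 bytes > B = 3, so hash it first: H(key) = 89 5c, then zero-pad to 3 bytes: K' = 89 5c 00.
XOR each byte with 0x36: 89⊕36=bf, 5c⊕36=6a, 00⊕36=36.

bf6a36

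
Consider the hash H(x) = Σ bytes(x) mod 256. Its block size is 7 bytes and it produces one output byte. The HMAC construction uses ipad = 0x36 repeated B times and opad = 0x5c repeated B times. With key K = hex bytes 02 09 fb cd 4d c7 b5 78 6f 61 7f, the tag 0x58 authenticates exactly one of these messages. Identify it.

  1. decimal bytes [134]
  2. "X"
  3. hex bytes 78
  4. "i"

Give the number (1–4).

2

Key hex bytes 02 09 fb cd 4d c7 b5 78 6f 61 7f is 11 bytes > B = 7, so hash it first: H(key) = 63, then zero-pad to 7 bytes: K' = 63 00 00 00 00 00 00.
K' ⊕ ipad = 55 36 36 36 36 36 36; K' ⊕ opad = 3f 5c 5c 5c 5c 5c 5c.
m1: inner = H(55 36 36 36 36 36 36 86) = 1f; tag = H(3f 5c 5c 5c 5c 5c 5c 1f) = 86
m2: inner = H(55 36 36 36 36 36 36 58) = f1; tag = H(3f 5c 5c 5c 5c 5c 5c f1) = 58 ← matches
m3: inner = H(55 36 36 36 36 36 36 78) = 11; tag = H(3f 5c 5c 5c 5c 5c 5c 11) = 78
m4: inner = H(55 36 36 36 36 36 36 69) = 02; tag = H(3f 5c 5c 5c 5c 5c 5c 02) = 69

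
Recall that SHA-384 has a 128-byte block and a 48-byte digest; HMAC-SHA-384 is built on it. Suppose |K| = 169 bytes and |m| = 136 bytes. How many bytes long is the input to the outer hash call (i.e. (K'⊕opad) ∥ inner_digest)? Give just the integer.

Key is 169 > 128 bytes, so it is hashed to 48 bytes then zero-padded to 128: |K'| = 128.
Outer input = (K'⊕opad) ∥ H(inner) → 128 + 48 = 176 bytes.

176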